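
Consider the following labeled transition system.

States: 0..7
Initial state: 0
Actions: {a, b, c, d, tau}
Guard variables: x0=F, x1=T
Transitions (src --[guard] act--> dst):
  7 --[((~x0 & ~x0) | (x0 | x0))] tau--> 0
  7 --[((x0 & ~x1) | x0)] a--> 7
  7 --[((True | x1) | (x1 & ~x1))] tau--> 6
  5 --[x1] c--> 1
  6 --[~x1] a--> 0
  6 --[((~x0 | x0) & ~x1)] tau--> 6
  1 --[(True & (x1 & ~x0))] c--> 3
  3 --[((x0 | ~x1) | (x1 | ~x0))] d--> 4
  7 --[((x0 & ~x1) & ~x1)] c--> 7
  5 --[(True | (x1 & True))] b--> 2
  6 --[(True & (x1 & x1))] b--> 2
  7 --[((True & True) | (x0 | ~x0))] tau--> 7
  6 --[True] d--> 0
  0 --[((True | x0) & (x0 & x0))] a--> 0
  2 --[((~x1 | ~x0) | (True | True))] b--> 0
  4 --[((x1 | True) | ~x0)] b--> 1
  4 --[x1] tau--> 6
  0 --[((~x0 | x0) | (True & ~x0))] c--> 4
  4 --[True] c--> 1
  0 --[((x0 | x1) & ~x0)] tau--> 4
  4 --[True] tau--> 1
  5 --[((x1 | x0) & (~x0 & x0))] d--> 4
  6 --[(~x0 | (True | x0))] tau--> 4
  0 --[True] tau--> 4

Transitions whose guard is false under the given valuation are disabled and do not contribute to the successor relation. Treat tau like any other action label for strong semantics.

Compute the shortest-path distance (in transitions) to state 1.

BFS to 1:
  Layer 0: {0}
  Layer 1: {4}
  Layer 2: {1,6}
1 enters at depth 2; path c·b

Answer: 2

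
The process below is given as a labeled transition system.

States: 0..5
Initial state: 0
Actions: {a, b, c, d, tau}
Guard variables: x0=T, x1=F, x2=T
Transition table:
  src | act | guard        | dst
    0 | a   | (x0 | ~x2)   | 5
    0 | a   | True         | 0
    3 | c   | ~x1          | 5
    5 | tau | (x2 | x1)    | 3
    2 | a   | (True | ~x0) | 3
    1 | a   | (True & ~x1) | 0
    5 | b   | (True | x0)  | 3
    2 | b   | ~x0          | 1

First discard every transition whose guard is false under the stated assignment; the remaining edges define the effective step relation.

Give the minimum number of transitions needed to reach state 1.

Layered search for 1:
  depth 0: {0}
  depth 1: {5}
  depth 2: {3}
1 never appears.

Answer: UNREACHABLE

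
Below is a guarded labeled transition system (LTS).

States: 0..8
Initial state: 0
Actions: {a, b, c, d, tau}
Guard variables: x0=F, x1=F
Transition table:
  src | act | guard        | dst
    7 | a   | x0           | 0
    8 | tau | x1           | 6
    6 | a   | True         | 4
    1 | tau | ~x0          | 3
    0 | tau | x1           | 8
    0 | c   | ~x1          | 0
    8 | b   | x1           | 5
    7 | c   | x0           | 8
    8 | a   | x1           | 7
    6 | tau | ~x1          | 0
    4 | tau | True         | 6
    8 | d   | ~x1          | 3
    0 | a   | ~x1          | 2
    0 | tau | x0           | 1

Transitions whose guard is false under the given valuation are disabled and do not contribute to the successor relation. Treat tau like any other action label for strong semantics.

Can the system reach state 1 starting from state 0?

After dropping false guards: 7 live edges.
depth 0: {0}
depth 1: {2}  cumulative {0,2}
Reach set: {0,2}

Answer: UNREACHABLE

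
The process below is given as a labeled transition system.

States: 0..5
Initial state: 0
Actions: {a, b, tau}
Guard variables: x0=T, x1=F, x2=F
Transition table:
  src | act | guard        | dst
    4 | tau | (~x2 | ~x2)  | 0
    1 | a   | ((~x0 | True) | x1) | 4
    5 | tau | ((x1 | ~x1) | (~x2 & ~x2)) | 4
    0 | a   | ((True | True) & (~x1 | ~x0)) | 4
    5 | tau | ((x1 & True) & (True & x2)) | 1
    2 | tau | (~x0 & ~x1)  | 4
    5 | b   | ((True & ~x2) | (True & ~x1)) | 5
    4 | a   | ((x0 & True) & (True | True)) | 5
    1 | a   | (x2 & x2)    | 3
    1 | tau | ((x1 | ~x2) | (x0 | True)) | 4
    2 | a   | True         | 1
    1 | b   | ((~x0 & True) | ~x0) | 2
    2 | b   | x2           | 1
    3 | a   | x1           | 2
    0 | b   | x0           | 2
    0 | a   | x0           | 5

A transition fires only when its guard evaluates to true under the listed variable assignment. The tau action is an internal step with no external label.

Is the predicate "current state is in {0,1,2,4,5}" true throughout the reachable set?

Allowed set {0,1,2,4,5}
Reachable = {0,1,2,4,5}
  0: ✓
  1: ✓
  2: ✓
  4: ✓
  5: ✓

Answer: INVARIANT HOLDS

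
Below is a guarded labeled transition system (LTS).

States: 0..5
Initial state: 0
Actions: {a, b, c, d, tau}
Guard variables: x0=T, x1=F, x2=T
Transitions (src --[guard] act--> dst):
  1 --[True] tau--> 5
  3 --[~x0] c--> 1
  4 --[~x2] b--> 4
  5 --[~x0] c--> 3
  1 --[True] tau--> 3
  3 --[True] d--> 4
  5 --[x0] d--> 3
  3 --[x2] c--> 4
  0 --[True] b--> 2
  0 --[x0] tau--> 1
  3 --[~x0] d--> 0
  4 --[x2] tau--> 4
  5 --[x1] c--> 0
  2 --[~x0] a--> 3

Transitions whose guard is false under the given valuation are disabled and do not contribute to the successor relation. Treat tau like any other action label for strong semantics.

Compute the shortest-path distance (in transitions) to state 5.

Layered search for 5:
  Layer 0: {0}
  Layer 1: {1,2}
  Layer 2: {3,5}
first hit 5 at d=2 via tau·tau

Answer: 2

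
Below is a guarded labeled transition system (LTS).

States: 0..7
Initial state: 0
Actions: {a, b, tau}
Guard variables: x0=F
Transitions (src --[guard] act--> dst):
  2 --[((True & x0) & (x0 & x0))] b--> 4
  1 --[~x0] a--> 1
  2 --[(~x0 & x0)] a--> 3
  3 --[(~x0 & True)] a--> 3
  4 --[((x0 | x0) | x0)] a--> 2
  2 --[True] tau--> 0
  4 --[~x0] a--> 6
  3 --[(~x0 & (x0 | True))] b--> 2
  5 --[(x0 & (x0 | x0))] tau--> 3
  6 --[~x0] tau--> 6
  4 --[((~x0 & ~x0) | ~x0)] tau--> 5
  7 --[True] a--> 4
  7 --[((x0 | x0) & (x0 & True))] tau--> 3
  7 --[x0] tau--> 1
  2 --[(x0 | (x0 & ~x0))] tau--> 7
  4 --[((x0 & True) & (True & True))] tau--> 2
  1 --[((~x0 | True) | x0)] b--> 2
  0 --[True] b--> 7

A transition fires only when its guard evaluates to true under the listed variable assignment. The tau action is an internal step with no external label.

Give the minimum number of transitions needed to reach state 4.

Answer: 2

Trace:
Breadth-first toward 4:
  L0 = {0}
  L1 = {7}
  L2 = {4}
first hit 4 at d=2 via b·a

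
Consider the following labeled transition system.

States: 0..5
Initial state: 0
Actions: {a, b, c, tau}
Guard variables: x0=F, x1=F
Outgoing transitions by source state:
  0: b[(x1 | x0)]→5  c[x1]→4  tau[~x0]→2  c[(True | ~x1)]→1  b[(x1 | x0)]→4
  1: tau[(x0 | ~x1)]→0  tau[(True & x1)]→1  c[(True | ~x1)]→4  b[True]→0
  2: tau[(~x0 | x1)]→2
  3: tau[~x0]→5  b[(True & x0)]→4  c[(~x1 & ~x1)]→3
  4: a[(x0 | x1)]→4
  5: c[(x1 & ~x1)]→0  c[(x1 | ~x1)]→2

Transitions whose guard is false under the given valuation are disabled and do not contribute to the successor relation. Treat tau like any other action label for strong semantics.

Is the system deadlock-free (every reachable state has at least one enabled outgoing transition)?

R = {0,1,2,4}
  0: c→1  tau→2  [2 out]
  1: b→0  c→4  tau→0  [3 out]
  2: tau→2  [1 out]
  4: ∅  [no exit]
trace reaching 4: c·c

Answer: DEADLOCK at state 4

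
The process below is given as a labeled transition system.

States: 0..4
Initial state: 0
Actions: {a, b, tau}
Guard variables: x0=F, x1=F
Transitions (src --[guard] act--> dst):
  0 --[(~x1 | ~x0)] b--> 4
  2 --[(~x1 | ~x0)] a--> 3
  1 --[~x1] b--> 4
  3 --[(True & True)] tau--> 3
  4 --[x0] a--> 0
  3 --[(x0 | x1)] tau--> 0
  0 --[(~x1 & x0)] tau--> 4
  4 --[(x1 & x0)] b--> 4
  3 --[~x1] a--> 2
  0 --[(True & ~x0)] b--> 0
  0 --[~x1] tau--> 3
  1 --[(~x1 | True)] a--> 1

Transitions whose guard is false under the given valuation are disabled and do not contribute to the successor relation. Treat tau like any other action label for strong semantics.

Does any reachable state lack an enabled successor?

Reach set: {0,2,3,4}
  0: b→0  b→4  tau→3  [deg 3]
  2: a→3  [deg 1]
  3: a→2  tau→3  [deg 2]
  4: ∅  [deadlock]
Path to 4: b

Answer: DEADLOCK at state 4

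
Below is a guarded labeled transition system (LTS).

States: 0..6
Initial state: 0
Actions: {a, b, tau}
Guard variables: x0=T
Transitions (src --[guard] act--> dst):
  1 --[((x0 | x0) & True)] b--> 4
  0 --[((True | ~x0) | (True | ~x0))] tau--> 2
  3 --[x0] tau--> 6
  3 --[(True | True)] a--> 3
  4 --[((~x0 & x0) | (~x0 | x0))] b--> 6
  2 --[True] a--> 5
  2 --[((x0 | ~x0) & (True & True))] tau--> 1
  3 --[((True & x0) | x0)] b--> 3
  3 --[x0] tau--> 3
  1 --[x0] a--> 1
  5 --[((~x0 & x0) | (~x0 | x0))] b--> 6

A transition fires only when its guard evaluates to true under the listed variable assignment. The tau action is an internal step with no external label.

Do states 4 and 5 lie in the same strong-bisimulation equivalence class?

Compute ~ classes (split until stable):
  round 0: {{0,1,2,3,4,5,6}}
  round 1: {{0},{1},{2},{3},{4,5},{6}}
Fixed point at round 2; 6 class(es).
[4]={4,5}  [5]={4,5}

Answer: BISIMILAR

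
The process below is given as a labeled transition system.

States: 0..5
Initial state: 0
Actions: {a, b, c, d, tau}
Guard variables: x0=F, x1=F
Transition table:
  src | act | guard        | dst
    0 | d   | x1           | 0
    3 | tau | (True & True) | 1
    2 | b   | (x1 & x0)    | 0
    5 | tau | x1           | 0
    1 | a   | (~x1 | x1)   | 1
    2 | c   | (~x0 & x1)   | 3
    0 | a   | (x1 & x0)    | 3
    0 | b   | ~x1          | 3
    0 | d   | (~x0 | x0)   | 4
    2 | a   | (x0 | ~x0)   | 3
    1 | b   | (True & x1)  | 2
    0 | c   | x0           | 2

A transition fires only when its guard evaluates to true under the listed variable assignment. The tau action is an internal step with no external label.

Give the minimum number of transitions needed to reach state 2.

Layered search for 2:
  Layer 0: {0}
  Layer 1: {3,4}
  Layer 2: {1}
2 never appears.

Answer: UNREACHABLE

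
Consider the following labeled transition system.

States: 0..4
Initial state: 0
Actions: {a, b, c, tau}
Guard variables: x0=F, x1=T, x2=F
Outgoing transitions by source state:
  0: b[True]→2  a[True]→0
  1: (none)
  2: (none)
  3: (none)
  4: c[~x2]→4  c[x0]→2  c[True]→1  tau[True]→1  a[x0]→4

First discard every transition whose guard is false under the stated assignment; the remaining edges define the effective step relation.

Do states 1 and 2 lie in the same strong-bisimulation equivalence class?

Refine partition for ~:
  round 0: {{0,1,2,3,4}}
  round 1: {{0},{1,2,3},{4}}
stable after 2 split(s): 3 block(s)
1∈{1,2,3}, 2∈{1,2,3}

Answer: BISIMILAR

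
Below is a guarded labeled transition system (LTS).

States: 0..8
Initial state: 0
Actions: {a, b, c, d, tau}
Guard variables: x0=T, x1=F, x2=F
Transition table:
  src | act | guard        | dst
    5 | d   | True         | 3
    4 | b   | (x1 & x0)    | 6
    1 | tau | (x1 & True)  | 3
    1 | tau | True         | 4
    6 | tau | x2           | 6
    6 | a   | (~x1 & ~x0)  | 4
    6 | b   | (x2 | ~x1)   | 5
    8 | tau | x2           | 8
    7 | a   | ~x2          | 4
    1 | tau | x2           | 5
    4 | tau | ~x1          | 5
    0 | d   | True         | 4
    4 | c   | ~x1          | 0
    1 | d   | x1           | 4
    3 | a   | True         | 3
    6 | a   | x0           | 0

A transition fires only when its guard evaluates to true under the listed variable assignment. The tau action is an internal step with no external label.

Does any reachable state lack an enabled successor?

Reachable = {0,3,4,5}
  0: d→4  [1 out]
  3: a→3  [1 out]
  4: c→0  tau→5  [2 out]
  5: d→3  [1 out]

Answer: DEADLOCK-FREE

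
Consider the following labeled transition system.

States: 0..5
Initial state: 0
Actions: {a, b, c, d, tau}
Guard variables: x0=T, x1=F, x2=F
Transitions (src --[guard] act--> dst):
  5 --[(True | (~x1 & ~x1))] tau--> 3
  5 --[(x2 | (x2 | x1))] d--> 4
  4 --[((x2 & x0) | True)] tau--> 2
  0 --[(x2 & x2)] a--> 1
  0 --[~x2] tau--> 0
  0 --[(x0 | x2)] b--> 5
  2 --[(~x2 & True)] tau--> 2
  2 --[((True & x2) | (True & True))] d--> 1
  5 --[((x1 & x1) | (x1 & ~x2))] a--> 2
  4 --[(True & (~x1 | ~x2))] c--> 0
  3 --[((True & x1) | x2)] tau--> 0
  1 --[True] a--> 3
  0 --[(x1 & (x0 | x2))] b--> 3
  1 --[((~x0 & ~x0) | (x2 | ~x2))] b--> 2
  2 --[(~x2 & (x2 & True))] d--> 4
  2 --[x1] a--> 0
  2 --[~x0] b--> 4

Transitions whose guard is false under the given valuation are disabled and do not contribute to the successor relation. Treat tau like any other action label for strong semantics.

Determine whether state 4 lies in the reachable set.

Answer: UNREACHABLE

Trace:
After dropping false guards: 9 live edges.
Layer 0: {0}
Layer 1: {5}  now seen {0,5}
Layer 2: {3}  now seen {0,3,5}
Reachable = {0,3,5}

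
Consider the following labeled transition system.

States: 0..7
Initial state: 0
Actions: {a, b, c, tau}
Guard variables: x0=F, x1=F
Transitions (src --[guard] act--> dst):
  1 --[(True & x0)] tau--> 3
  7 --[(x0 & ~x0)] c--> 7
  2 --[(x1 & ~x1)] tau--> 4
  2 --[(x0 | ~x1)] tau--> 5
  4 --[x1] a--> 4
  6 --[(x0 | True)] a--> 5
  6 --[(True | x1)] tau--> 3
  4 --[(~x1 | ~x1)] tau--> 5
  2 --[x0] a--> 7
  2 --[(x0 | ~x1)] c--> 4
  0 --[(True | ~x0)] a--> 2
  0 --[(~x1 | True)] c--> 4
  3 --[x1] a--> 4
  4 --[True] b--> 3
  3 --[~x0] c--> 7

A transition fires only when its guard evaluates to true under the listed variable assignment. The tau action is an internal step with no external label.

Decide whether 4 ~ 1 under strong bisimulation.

Compute ~ classes (split until stable):
  π0 = {{0,1,2,3,4,5,6,7}}
  π1 = {{0},{1,5,7},{2},{3},{4},{6}}
6 equivalence class(es) (converged in 2)
[4]={4}  [1]={1,5,7}

Answer: NOT BISIMILAR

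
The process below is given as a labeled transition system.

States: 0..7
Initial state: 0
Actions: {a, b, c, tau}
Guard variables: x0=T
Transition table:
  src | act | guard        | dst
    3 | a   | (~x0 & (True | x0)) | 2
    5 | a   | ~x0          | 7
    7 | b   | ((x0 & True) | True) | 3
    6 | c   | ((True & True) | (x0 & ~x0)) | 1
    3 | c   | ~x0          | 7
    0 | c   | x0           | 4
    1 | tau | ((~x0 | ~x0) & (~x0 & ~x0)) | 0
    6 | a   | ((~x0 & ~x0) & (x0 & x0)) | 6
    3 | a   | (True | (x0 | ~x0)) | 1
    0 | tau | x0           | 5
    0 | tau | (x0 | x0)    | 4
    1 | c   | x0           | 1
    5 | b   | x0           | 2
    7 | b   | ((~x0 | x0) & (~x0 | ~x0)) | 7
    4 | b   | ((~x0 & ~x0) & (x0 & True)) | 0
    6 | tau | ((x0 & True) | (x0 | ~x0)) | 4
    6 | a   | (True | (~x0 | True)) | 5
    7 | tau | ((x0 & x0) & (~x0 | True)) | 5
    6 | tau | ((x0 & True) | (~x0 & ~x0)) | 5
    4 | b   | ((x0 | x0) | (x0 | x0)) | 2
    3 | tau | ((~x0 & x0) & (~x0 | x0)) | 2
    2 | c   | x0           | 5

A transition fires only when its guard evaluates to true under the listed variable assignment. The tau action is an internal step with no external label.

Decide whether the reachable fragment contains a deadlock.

Answer: DEADLOCK-FREE

Analysis:
R = {0,2,4,5}
  0: c→4  tau→4  tau→5  [3 exit(s)]
  2: c→5  [1 exit(s)]
  4: b→2  [1 exit(s)]
  5: b→2  [1 exit(s)]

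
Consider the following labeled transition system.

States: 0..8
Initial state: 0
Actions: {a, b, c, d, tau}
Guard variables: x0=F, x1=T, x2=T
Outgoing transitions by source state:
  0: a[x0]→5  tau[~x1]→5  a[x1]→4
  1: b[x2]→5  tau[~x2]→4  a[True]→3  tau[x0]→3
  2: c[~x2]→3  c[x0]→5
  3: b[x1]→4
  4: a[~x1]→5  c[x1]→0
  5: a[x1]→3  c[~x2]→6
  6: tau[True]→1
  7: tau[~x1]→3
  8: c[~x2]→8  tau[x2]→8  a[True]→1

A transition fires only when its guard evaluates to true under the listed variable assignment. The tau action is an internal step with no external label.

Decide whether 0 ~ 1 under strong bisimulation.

Bisimulation quotient by refinement:
  π0 = {{0,1,2,3,4,5,6,7,8}}
  π1 = {{0,5},{1},{2,7},{3},{4},{6},{8}}
  π2 = {{0},{1},{2,7},{3},{4},{5},{6},{8}}
Fixed point at round 3; 8 class(es).
class of 0: {0}; class of 1: {1}

Answer: NOT BISIMILAR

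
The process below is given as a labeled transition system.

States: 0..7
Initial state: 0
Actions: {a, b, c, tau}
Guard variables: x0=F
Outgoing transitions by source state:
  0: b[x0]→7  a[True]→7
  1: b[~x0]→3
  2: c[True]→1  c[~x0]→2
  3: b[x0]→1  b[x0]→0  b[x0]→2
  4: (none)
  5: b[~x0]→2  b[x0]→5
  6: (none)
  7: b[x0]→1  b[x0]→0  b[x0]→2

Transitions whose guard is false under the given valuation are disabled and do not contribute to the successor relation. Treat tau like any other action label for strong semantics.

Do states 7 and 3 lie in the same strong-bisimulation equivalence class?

Compute ~ classes (split until stable):
  P[0] = {{0,1,2,3,4,5,6,7}}
  P[1] = {{0},{1,5},{2},{3,4,6,7}}
  P[2] = {{0},{1},{2},{3,4,6,7},{5}}
Fixed point at round 3; 5 class(es).
7∈{3,4,6,7}, 3∈{3,4,6,7}

Answer: BISIMILAR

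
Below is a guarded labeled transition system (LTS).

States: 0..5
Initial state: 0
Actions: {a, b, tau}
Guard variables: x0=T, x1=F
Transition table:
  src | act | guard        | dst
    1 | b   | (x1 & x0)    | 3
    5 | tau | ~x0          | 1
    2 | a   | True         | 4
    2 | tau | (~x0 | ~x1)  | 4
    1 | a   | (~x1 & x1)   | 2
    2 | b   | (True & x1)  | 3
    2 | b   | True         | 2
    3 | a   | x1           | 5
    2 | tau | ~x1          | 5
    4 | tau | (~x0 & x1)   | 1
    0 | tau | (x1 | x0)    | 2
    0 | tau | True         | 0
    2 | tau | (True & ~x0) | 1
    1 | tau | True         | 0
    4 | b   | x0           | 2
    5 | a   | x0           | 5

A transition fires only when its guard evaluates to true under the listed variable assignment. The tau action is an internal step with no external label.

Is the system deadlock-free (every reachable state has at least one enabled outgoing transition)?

R = {0,2,4,5}
  0: tau→0  tau→2  [2 exit(s)]
  2: a→4  b→2  tau→4  tau→5  [4 exit(s)]
  4: b→2  [1 exit(s)]
  5: a→5  [1 exit(s)]

Answer: DEADLOCK-FREE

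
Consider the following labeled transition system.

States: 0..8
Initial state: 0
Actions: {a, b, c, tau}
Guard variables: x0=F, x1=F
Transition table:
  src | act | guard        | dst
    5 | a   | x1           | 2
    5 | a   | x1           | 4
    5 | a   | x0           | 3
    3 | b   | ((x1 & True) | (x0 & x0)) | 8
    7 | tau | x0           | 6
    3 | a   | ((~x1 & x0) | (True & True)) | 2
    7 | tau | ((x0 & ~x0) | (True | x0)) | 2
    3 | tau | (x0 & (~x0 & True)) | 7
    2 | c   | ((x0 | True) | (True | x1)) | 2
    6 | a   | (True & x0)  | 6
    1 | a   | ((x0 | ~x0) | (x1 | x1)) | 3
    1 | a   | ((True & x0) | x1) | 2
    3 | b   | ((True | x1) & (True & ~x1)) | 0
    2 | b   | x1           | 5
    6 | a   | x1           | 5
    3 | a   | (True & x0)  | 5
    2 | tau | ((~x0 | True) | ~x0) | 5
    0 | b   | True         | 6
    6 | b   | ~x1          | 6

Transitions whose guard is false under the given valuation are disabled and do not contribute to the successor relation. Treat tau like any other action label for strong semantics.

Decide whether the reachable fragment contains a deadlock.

Answer: DEADLOCK-FREE

Trace:
R = {0,6}
  0: b→6  [1 exit(s)]
  6: b→6  [1 exit(s)]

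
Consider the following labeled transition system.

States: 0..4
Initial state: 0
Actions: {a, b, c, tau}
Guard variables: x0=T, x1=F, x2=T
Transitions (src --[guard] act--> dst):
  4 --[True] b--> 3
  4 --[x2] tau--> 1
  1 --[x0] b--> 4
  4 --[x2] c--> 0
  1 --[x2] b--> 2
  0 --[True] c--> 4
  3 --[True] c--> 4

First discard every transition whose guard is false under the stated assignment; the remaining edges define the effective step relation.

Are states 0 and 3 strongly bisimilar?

Refine partition for ~:
  π0 = {{0,1,2,3,4}}
  π1 = {{0,3},{1},{2},{4}}
Fixed point at round 2; 4 class(es).
[0]={0,3}  [3]={0,3}

Answer: BISIMILAR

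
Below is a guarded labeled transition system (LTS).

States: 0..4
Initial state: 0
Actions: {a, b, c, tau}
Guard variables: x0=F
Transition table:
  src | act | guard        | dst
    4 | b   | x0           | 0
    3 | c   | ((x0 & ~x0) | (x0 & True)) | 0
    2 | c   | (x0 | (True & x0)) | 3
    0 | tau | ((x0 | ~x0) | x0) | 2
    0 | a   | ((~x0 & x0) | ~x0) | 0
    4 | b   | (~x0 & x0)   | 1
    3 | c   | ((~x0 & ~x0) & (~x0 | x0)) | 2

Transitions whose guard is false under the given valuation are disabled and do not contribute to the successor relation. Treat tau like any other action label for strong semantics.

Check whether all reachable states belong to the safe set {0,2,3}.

Answer: INVARIANT HOLDS

Analysis:
Allowed set {0,2,3}
Reachable = {0,2}
  0: safe
  2: safe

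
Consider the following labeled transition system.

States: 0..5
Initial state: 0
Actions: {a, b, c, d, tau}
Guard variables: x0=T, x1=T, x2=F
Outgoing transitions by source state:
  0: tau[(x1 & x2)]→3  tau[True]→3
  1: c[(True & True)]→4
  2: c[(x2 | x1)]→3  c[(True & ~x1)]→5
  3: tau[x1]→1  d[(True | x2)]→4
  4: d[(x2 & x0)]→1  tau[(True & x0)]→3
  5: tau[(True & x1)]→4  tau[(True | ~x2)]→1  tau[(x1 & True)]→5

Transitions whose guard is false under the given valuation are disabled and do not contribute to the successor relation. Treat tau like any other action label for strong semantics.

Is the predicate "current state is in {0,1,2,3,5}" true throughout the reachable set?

Inv-set: {0,1,2,3,5}
R = {0,1,3,4}
  0: safe
  1: safe
  3: safe
  4: outside
witness against invariant: tau·d → 4

Answer: INVARIANT VIOLATED at state 4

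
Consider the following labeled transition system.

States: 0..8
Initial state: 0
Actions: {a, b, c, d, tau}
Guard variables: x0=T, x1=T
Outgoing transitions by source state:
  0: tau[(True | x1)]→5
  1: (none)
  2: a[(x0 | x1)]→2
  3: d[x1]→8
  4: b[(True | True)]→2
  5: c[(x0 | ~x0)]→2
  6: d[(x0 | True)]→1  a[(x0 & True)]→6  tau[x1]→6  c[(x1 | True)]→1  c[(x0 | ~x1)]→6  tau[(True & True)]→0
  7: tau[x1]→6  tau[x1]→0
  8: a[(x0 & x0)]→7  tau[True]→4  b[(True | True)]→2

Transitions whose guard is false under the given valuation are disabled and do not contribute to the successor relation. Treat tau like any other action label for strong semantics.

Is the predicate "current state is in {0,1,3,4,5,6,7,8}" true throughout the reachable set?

Inv-set: {0,1,3,4,5,6,7,8}
Reachable = {0,2,5}
  0: ok
  2: VIOLATES
  5: ok
witness against invariant: tau·c → 2

Answer: INVARIANT VIOLATED at state 2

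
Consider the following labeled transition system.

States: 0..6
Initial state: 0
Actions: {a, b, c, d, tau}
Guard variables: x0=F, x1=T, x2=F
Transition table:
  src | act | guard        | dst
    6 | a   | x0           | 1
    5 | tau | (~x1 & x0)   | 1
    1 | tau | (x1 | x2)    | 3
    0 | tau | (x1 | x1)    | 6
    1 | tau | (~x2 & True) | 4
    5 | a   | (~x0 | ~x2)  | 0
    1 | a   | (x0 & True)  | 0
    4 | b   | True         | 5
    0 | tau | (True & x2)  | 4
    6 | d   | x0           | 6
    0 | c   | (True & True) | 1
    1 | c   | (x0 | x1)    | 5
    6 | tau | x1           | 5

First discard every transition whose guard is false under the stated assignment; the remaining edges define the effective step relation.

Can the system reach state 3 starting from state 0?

After dropping false guards: 8 live edges.
Layer 0: {0}
Layer 1: {1,6}  total {0,1,6}
Layer 2: {3,4,5}  total {0,1,3,4,5,6}
Reach set: {0,1,3,4,5,6}
Path to 3: c·tau

Answer: REACHABLE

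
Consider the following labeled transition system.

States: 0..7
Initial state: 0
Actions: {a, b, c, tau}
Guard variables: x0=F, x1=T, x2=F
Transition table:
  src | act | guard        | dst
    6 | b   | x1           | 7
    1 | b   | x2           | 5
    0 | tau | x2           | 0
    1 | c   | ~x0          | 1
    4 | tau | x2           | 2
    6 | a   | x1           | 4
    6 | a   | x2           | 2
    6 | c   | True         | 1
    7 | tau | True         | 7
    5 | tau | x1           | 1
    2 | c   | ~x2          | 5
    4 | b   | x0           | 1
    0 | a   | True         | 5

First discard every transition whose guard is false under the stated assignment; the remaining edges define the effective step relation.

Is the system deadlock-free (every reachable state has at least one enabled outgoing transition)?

Answer: DEADLOCK-FREE

Working:
R = {0,1,5}
  0: a→5  [1 exit(s)]
  1: c→1  [1 exit(s)]
  5: tau→1  [1 exit(s)]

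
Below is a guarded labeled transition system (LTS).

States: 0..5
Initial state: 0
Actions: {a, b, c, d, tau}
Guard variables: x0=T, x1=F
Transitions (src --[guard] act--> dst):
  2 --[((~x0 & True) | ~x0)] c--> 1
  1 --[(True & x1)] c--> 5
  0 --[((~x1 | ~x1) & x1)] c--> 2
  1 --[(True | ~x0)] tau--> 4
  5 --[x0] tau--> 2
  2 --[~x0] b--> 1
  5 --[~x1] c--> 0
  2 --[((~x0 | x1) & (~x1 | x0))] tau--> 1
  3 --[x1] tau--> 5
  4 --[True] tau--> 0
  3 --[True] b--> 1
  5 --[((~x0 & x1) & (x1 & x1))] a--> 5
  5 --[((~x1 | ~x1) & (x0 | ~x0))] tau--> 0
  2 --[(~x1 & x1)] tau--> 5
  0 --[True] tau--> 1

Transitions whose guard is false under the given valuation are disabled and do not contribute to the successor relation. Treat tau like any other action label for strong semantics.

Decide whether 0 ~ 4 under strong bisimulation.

Answer: BISIMILAR

Analysis:
Refine partition for ~:
  π0 = {{0,1,2,3,4,5}}
  π1 = {{0,1,4},{2},{3},{5}}
4 equivalence class(es) (converged in 2)
[0]={0,1,4}  [4]={0,1,4}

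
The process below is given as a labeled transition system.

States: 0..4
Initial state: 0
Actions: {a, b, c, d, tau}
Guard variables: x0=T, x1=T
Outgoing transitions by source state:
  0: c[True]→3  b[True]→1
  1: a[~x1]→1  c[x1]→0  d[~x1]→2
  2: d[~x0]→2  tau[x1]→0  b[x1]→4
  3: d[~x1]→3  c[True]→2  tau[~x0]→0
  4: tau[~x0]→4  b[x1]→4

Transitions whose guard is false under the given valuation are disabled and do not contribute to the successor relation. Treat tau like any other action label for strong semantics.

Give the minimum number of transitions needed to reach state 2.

Answer: 2

Trace:
Breadth-first toward 2:
  L0 = {0}
  L1 = {1,3}
  L2 = {2}
2 enters at depth 2; path c·c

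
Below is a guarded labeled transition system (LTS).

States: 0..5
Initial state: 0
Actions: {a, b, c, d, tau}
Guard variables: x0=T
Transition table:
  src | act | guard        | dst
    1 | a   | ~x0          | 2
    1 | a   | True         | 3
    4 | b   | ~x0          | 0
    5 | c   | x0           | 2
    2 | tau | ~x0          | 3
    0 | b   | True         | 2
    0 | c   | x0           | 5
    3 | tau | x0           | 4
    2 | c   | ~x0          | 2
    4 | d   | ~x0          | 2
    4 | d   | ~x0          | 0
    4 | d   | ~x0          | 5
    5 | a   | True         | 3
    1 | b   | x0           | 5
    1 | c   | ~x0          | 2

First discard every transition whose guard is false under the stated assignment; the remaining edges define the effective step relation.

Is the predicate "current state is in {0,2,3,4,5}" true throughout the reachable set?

Allowed set {0,2,3,4,5}
Reach set: {0,2,3,4,5}
  0: ok
  2: ok
  3: ok
  4: ok
  5: ok

Answer: INVARIANT HOLDS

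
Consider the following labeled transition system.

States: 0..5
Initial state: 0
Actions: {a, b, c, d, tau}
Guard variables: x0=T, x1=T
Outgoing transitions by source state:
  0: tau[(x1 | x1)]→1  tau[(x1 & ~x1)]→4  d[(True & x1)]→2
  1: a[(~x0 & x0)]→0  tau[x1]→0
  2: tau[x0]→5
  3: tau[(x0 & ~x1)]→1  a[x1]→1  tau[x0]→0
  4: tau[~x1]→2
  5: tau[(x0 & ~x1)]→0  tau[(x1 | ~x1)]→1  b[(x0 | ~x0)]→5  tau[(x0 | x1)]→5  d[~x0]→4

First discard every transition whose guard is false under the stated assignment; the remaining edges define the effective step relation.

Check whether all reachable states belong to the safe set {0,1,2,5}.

Answer: INVARIANT HOLDS

Analysis:
Inv-set: {0,1,2,5}
R = {0,1,2,5}
  0: ✓
  1: ✓
  2: ✓
  5: ✓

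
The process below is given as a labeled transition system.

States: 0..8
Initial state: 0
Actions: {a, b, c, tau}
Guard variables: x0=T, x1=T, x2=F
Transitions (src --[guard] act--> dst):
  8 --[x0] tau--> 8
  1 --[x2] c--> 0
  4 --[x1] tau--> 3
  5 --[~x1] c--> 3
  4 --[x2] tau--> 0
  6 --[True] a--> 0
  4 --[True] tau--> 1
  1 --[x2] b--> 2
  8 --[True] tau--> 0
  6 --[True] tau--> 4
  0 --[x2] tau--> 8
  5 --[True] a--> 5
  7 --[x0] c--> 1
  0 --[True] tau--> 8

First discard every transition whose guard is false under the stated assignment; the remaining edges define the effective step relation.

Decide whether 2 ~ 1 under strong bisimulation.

Answer: BISIMILAR

Trace:
Bisimulation quotient by refinement:
  round 0: {{0,1,2,3,4,5,6,7,8}}
  round 1: {{0,4,8},{1,2,3},{5},{6},{7}}
  round 2: {{0,8},{1,2,3},{4},{5},{6},{7}}
stable after 3 split(s): 6 block(s)
2∈{1,2,3}, 1∈{1,2,3}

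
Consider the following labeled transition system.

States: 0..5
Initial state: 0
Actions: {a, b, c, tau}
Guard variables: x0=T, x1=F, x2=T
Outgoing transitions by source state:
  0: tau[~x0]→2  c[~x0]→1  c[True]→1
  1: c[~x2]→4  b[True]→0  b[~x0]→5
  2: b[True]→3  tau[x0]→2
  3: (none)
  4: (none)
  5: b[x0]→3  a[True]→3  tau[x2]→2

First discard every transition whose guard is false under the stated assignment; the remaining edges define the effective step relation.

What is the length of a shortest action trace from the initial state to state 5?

Breadth-first toward 5:
  Layer 0: {0}
  Layer 1: {1}
5 never appears.

Answer: UNREACHABLE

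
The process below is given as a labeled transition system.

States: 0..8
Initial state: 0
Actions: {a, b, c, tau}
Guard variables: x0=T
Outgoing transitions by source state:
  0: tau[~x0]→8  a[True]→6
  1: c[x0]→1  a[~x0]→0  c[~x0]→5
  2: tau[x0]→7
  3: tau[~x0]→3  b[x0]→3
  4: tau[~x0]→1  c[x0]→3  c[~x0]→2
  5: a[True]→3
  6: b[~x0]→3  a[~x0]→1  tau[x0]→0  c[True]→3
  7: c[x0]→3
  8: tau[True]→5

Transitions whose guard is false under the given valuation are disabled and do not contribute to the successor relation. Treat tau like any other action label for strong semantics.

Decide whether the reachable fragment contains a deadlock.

Reach set: {0,3,6}
  0: a→6  [1 exit(s)]
  3: b→3  [1 exit(s)]
  6: c→3  tau→0  [2 exit(s)]

Answer: DEADLOCK-FREE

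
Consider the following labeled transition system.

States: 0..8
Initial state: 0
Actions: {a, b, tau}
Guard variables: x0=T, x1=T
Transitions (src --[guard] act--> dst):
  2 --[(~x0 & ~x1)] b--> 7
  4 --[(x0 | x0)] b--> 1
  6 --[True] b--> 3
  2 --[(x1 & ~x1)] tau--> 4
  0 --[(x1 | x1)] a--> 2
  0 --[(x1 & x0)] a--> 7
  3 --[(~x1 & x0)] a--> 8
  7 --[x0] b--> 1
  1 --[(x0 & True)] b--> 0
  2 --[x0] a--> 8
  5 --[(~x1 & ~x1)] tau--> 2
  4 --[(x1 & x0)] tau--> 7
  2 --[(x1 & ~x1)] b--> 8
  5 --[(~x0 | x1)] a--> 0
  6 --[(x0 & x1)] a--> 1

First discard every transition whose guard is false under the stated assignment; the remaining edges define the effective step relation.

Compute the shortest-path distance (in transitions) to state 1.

Answer: 2

Analysis:
Layered search for 1:
  depth 0: {0}
  depth 1: {2,7}
  depth 2: {1,8}
1 enters at depth 2; path a·b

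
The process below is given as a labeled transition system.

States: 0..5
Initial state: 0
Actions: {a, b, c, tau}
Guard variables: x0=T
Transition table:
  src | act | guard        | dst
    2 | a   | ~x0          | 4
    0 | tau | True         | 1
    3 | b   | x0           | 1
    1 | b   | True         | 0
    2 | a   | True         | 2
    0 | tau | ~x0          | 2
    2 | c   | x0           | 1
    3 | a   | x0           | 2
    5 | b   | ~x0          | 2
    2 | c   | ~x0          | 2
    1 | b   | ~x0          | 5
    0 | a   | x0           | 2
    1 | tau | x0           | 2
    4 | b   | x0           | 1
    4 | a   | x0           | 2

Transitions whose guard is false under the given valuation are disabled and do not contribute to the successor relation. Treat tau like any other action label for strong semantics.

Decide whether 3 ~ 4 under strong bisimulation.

Compute ~ classes (split until stable):
  round 0: {{0,1,2,3,4,5}}
  round 1: {{0},{1},{2},{3,4},{5}}
stable after 2 split(s): 5 block(s)
class of 3: {3,4}; class of 4: {3,4}

Answer: BISIMILAR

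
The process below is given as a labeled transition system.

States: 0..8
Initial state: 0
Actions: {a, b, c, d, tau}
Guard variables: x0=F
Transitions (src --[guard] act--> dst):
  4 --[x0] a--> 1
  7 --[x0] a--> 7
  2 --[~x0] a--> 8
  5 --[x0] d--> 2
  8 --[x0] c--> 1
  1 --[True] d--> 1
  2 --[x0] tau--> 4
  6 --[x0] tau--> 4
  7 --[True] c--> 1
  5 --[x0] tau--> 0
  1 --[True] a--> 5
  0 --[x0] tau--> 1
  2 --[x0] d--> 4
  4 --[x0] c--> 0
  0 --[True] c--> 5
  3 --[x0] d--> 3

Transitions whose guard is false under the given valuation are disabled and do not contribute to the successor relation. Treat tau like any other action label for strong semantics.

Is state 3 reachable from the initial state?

After dropping false guards: 5 live edges.
depth 0: {0}
depth 1: {5}  total {0,5}
Reachable = {0,5}

Answer: UNREACHABLE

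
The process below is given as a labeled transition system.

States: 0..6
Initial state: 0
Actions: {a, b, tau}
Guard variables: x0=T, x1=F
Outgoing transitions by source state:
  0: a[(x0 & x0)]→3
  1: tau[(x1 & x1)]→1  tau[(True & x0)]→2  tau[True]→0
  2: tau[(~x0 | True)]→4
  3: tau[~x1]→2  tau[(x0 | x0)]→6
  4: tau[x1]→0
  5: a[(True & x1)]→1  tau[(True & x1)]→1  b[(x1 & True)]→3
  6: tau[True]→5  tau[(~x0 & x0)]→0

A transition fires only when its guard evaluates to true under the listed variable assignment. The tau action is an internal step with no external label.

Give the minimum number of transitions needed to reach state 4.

BFS to 4:
  L0 = {0}
  L1 = {3}
  L2 = {2,6}
  L3 = {4,5}
depth(4)=3, e.g. a·tau·tau

Answer: 3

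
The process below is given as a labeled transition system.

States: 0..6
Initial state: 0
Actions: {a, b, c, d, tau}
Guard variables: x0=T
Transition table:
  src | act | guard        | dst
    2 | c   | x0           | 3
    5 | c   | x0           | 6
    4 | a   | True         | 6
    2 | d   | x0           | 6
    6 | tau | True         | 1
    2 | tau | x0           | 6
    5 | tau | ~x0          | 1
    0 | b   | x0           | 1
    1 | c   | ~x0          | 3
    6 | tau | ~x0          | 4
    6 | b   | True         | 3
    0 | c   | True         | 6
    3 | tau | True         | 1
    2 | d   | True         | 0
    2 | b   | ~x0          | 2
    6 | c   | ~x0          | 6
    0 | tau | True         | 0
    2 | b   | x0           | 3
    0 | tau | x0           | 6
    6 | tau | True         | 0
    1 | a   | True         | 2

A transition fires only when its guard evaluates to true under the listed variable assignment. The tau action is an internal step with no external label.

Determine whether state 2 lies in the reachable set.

Guard filter leaves 16 enabled edge(s).
Layer 0: {0}
Layer 1: {1,6}  cumulative {0,1,6}
Layer 2: {2,3}  cumulative {0,1,2,3,6}
R = {0,1,2,3,6}
witness 2: b·a

Answer: REACHABLE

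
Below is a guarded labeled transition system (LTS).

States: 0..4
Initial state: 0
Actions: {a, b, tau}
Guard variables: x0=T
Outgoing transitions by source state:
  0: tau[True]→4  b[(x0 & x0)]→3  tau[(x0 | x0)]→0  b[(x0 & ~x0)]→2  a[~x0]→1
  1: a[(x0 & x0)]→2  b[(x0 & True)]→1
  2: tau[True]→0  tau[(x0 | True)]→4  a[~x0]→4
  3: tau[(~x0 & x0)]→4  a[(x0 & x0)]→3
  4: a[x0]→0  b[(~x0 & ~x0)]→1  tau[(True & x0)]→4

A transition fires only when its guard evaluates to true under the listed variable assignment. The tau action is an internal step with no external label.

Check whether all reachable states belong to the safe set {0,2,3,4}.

Answer: INVARIANT HOLDS

Trace:
Safe = {0,2,3,4}
Reach set: {0,3,4}
  0: safe
  3: safe
  4: safe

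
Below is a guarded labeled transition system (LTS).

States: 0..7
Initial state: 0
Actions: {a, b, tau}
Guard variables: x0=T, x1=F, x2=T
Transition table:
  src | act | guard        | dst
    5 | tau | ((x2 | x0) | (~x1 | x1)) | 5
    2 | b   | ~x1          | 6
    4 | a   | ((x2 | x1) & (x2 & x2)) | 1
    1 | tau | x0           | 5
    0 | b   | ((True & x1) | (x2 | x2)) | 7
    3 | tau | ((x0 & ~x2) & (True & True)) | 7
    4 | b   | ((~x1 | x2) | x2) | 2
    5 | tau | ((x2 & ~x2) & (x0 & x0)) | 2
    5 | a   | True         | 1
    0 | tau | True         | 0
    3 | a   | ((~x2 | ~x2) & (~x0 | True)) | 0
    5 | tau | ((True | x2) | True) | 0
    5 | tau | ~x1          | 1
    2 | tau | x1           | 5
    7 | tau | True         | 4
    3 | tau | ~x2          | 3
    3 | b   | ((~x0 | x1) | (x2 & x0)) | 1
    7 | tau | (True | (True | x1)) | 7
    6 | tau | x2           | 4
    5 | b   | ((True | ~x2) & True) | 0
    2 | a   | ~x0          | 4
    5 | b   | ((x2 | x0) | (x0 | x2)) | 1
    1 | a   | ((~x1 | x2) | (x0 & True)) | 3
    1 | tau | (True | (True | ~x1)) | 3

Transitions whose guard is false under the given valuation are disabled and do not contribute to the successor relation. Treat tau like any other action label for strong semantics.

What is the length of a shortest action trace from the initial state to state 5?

Breadth-first toward 5:
  Layer 0: {0}
  Layer 1: {7}
  Layer 2: {4}
  Layer 3: {1,2}
  Layer 4: {3,5,6}
depth(5)=4, e.g. b·tau·a·tau

Answer: 4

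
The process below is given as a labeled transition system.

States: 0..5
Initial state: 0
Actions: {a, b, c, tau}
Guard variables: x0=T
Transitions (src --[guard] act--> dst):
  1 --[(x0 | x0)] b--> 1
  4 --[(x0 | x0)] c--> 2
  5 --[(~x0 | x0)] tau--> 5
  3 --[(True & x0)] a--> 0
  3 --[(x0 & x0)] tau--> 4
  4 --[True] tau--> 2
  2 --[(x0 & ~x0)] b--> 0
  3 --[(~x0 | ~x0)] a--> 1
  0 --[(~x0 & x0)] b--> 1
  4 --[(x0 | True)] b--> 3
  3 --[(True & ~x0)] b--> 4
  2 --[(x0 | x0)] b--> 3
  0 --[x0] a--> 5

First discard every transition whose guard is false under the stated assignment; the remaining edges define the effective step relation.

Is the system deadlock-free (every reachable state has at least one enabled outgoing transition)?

Answer: DEADLOCK-FREE

Working:
Reach set: {0,5}
  0: a→5  [1 out]
  5: tau→5  [1 out]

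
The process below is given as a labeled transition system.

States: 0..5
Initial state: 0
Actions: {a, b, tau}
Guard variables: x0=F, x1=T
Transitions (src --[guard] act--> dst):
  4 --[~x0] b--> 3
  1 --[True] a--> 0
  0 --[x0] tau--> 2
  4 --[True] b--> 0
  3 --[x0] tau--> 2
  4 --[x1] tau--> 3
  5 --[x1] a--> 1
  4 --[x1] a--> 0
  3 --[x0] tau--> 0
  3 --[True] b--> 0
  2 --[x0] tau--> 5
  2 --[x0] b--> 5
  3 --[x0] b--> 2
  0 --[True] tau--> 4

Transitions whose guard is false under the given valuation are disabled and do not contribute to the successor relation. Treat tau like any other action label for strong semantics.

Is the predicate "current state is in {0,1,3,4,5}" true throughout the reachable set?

Inv-set: {0,1,3,4,5}
Reachable = {0,3,4}
  0: ✓
  3: ✓
  4: ✓

Answer: INVARIANT HOLDS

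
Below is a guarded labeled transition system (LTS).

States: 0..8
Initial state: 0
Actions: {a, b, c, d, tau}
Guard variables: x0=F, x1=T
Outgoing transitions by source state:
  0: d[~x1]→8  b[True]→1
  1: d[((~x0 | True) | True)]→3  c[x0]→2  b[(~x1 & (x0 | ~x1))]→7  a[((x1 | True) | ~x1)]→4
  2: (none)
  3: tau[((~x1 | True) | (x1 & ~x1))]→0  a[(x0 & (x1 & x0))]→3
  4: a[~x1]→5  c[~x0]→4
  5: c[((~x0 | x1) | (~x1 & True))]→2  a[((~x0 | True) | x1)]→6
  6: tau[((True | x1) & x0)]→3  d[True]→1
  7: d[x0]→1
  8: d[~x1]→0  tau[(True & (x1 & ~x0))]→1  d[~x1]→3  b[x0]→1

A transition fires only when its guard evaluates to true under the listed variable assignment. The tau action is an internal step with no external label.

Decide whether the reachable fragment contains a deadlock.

R = {0,1,3,4}
  0: b→1  [1 out]
  1: a→4  d→3  [2 out]
  3: tau→0  [1 out]
  4: c→4  [1 out]

Answer: DEADLOCK-FREE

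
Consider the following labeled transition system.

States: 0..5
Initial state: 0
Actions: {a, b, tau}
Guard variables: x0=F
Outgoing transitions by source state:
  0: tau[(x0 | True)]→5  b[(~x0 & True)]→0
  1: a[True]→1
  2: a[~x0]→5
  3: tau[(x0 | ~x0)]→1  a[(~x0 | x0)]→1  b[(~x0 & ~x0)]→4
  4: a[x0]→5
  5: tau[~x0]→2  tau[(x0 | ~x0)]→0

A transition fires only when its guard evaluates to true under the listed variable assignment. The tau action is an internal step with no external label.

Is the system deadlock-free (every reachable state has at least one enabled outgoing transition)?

Reachable = {0,2,5}
  0: b→0  tau→5  [deg 2]
  2: a→5  [deg 1]
  5: tau→0  tau→2  [deg 2]

Answer: DEADLOCK-FREE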